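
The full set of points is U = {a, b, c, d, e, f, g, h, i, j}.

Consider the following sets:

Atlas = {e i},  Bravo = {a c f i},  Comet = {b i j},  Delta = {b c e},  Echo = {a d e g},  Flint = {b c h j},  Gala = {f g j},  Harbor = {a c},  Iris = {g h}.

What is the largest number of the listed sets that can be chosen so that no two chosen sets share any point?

3

Atlas, Harbor, Iris are pairwise disjoint (Atlas={e,i}; Harbor={a,c}; Iris={g,h}).
Every remaining set overlaps one of these, and no 4 of the listed sets are pairwise disjoint, so 3 is the maximum.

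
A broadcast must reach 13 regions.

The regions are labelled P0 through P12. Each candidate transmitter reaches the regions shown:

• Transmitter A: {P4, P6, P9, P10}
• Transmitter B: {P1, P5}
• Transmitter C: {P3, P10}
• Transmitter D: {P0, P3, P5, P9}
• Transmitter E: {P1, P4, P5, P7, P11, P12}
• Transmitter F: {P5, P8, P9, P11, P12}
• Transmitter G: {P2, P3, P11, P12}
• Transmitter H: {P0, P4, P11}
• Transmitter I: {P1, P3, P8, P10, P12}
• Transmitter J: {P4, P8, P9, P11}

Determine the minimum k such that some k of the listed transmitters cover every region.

5

Take {A, E, F, G, H}. Their union is {P0, P1, P2, P3, P4, P5, P6, P7, P8, P9, P10, P11, P12}, which is all 13 regions.
No 4 of the 10 transmitters cover everything (all 210 combinations miss at least one region), so 5 is optimal.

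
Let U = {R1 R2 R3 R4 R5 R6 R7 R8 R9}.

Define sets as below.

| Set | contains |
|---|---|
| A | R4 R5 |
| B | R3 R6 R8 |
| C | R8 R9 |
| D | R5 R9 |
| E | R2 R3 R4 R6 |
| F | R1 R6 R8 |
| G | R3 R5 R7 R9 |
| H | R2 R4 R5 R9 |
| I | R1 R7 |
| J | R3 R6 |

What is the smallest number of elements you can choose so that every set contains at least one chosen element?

4

Take T = {R5, R6, R7, R9}. Each listed set contains at least one of these, so T is a hitting set of size 4.
The sets A, C, I, J are pairwise disjoint, so any hitting set needs a separate element for each — at least 4. Hence 4 is optimal.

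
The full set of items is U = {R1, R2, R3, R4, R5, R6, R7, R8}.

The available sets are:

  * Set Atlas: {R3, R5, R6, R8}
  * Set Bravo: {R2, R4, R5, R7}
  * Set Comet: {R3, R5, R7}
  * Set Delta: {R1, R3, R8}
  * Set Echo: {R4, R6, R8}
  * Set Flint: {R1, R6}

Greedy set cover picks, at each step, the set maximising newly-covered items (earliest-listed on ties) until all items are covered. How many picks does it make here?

Greedy: pick Atlas (covers 4 new) → pick Bravo (covers 3 new) → pick Delta (covers 1 new). Total picks: 3.

3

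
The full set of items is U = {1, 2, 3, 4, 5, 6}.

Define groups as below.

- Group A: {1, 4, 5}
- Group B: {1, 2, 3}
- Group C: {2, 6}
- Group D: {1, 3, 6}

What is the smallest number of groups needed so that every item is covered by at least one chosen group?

A, B, and D cover everything between them: the union {1, 2, 3, 4, 5, 6} is all of U.
Only A contains 4, so A is forced; the remaining 3 items need at least 2 more groups (each remaining group adds at most 2) — so at least 3 groups are needed, and 3 is optimal.

3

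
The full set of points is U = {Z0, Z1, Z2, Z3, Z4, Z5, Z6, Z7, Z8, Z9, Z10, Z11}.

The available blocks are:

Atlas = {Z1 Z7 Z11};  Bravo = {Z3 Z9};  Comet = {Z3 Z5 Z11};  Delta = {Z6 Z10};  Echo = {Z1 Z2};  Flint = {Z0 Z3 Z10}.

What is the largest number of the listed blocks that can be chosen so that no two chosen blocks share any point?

Atlas, Bravo, Delta are pairwise disjoint (Atlas={Z1,Z7,Z11}; Bravo={Z3,Z9}; Delta={Z6,Z10}).
Every remaining block overlaps one of these, and no 4 of the listed blocks are pairwise disjoint, so 3 is the maximum.

3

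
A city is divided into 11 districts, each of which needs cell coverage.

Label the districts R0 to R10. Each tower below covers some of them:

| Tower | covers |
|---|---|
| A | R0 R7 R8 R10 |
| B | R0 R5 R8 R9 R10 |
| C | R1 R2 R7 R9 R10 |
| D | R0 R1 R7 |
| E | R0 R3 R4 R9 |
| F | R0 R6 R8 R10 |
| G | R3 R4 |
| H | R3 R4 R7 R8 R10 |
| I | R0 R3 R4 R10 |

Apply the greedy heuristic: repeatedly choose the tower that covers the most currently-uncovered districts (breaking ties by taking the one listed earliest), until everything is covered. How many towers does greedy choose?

Greedy: pick B (covers 5 new) → pick C (covers 3 new) → pick E (covers 2 new) → pick F (covers 1 new). Total picks: 4.

4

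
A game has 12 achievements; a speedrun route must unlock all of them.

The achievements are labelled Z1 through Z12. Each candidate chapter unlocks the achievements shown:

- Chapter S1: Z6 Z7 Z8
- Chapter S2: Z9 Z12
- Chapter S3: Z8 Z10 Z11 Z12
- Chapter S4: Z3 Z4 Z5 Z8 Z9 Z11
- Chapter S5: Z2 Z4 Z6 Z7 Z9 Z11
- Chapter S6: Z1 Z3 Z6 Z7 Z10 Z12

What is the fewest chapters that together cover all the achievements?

Take {S4, S5, S6}. Their union is {Z1, Z2, Z3, Z4, Z5, Z6, Z7, Z8, Z9, Z10, Z11, Z12}, which is all 12 achievements.
Only S6 contains Z1, so S6 is forced; the remaining 6 achievements need at least 2 more chapters (each remaining chapter adds at most 5) — so at least 3 chapters are needed, and 3 is optimal.

3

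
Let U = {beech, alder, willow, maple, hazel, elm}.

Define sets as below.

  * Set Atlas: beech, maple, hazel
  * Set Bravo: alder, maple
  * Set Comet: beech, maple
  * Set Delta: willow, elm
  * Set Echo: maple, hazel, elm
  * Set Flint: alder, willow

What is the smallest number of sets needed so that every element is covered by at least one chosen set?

Atlas, Echo, and Flint cover everything between them: the union {beech, alder, willow, maple, hazel, elm} is all of U.
No 2 of the 6 sets cover everything (all 15 combinations miss at least one element), so 3 is optimal.

3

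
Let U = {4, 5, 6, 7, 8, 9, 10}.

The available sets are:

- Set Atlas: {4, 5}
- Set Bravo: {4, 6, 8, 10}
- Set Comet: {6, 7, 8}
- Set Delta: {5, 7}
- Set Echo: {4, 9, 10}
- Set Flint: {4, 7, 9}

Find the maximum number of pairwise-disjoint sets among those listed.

2

Comet, Echo are pairwise disjoint (Comet={6,7,8}; Echo={4,9,10}).
Every remaining set overlaps one of these, and no 3 of the listed sets are pairwise disjoint, so 2 is the maximum.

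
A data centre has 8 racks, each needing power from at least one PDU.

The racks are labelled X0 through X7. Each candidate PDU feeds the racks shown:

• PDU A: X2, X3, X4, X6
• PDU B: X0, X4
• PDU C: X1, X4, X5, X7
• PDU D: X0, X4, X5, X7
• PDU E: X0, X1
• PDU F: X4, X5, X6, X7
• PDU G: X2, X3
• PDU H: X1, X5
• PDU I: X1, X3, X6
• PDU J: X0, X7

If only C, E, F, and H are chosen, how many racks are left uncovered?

2

Union of C, E, F, H = {X0, X1, X4, X5, X6, X7}.
Not covered: X2, X3 — 2 racks.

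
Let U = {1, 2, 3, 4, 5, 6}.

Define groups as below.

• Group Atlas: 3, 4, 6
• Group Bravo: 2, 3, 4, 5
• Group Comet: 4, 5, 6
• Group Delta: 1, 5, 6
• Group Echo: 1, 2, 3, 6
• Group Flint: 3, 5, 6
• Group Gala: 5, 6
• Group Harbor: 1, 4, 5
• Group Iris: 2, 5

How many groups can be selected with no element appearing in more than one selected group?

2

Atlas, Iris are pairwise disjoint (Atlas={3,4,6}; Iris={2,5}).
Every remaining group overlaps one of these, and no 3 of the listed groups are pairwise disjoint, so 2 is the maximum.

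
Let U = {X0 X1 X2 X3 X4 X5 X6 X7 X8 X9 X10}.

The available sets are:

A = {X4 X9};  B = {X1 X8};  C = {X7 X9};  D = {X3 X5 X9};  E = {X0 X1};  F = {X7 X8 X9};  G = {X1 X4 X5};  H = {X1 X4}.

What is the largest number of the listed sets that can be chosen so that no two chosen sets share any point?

C, G are pairwise disjoint (C={X7,X9}; G={X1,X4,X5}).
Every remaining set overlaps one of these, and no 3 of the listed sets are pairwise disjoint, so 2 is the maximum.

2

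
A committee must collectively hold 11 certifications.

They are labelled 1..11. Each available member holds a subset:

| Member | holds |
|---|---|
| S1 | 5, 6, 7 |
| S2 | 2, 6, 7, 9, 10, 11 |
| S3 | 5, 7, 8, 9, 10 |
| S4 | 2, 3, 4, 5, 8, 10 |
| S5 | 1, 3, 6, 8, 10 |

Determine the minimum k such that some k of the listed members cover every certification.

Take {S2, S4, S5}. Their union is {1, 2, 3, 4, 5, 6, 7, 8, 9, 10, 11}, which is all 11 certifications.
Only S5 contains 1, so S5 is forced; the remaining 6 certifications need at least 2 more members (each remaining member adds at most 4) — so at least 3 members are needed, and 3 is optimal.

3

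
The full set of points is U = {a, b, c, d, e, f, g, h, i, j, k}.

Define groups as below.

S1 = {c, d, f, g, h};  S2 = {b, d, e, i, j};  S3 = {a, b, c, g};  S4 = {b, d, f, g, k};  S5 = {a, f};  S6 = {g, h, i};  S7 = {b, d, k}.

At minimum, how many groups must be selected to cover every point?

4

S2, S3, S4, and S6 cover everything between them: the union {a, b, c, d, e, f, g, h, i, j, k} is all of U.
No 3 of the 7 groups cover everything (all 35 combinations miss at least one point), so 4 is optimal.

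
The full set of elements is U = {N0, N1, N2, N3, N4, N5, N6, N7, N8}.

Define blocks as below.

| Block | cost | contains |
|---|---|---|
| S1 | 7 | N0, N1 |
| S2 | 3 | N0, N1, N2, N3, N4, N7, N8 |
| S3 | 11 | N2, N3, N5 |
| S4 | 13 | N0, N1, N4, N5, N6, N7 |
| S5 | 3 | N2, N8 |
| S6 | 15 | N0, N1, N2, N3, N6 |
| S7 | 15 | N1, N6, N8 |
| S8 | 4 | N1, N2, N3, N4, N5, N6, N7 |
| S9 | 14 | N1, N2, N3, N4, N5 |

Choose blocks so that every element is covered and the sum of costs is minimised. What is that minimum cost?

7

S2, S8 together cover every element (S2 ∪ S8 = {N0, N1, N2, N3, N4, N5, N6, N7, N8}); total cost 3 + 4 = 7.
No covering selection has total cost below 7.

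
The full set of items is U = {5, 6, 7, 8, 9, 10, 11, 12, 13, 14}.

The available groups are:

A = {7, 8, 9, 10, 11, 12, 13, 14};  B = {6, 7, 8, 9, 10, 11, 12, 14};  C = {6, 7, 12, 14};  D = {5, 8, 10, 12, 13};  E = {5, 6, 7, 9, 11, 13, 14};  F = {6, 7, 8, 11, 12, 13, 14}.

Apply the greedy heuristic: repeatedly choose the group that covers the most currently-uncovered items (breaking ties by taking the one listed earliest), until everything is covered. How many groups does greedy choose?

2

Greedy: pick A (covers 8 new) → pick E (covers 2 new). Total picks: 2.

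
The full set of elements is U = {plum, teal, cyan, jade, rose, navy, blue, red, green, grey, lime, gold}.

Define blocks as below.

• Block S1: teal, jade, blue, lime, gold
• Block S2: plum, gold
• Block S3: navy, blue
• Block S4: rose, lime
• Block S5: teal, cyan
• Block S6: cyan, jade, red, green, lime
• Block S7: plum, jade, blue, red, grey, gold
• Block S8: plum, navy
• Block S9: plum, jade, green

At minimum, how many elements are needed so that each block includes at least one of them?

4

H = {plum, cyan, rose, blue} meets every block (each contains at least one member of H), and |H| = 4.
The blocks S2, S3, S4, S5 are pairwise disjoint, so any hitting set needs a separate element for each — at least 4. Hence 4 is optimal.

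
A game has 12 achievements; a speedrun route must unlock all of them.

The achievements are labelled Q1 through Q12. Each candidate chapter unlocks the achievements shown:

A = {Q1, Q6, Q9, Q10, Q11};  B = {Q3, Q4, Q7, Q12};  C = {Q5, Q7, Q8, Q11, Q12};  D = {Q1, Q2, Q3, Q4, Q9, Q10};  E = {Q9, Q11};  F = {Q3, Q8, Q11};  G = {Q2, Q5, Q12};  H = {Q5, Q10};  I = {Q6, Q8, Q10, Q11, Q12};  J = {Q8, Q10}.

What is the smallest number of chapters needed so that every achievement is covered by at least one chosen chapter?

Take {C, D, I}. Their union is {Q1, Q2, Q3, Q4, Q5, Q6, Q7, Q8, Q9, Q10, Q11, Q12}, which is all 12 achievements.
No 2 of the 10 chapters cover everything (all 45 combinations miss at least one achievement), so 3 is optimal.

3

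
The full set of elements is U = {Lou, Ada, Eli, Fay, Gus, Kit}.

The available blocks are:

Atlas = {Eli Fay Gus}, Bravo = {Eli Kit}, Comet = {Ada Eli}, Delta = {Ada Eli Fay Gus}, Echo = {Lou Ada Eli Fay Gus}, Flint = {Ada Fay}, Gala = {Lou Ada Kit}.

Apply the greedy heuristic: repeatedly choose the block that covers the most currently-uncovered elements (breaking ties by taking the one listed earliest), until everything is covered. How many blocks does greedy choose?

2

Greedy: pick Echo (covers 5 new) → pick Bravo (covers 1 new). Total picks: 2.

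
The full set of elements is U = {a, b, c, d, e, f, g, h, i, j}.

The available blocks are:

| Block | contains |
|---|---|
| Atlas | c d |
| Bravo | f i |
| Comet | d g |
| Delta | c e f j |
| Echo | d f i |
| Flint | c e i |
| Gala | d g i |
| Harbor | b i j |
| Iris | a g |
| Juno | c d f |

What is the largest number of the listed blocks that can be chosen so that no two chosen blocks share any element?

3

Harbor, Iris, Juno are pairwise disjoint (Harbor={b,i,j}; Iris={a,g}; Juno={c,d,f}).
Every remaining block overlaps one of these, and no 4 of the listed blocks are pairwise disjoint, so 3 is the maximum.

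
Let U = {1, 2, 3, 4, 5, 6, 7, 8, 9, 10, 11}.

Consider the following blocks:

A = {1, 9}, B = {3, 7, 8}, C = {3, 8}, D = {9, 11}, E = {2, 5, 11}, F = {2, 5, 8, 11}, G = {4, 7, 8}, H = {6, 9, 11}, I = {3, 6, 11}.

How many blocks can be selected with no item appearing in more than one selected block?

A, E, G are pairwise disjoint (A={1,9}; E={2,5,11}; G={4,7,8}).
Every remaining block overlaps one of these, and no 4 of the listed blocks are pairwise disjoint, so 3 is the maximum.

3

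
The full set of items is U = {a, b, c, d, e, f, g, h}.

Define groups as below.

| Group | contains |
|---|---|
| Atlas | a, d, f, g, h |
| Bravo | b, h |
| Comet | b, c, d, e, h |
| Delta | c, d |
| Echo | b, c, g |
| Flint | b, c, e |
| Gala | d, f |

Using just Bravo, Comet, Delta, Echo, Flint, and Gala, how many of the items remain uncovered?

Union of Bravo, Comet, Delta, Echo, Flint, Gala = {b, c, d, e, f, g, h}.
Not covered: a — 1 item.

1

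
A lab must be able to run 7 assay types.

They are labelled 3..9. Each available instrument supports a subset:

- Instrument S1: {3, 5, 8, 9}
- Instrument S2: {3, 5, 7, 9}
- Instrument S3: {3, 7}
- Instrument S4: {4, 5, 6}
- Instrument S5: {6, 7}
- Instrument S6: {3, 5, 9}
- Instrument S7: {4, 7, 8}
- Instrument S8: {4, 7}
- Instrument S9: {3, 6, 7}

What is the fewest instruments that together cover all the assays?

3

S2 and S5 and S7 together: S2 ∪ S5 ∪ S7 = {3, 4, 5, 6, 7, 8, 9} — every assay is covered.
No 2 of the 9 instruments cover everything (all 36 combinations miss at least one assay), so 3 is optimal.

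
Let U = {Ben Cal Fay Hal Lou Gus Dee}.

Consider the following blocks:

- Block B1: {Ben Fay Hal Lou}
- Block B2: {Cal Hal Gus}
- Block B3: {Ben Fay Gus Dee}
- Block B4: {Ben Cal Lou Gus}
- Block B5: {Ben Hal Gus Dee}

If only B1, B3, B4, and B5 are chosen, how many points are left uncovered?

Union of B1, B3, B4, B5 = {Ben, Cal, Fay, Hal, Lou, Gus, Dee} — that's every point, so 0 are uncovered.

0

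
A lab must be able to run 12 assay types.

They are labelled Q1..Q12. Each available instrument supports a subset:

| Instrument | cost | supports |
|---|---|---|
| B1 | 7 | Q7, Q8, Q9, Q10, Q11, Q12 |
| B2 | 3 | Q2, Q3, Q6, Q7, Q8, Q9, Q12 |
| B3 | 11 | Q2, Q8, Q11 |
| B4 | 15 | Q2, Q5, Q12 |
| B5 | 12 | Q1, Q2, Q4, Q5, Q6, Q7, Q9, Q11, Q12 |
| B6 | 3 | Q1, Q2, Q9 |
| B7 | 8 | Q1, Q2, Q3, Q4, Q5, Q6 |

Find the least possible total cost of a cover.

B1, B7 together cover every assay (B1 ∪ B7 = {Q1, Q2, Q3, Q4, Q5, Q6, Q7, Q8, Q9, Q10, Q11, Q12}); total cost 7 + 8 = 15.
The greedy pick B2, B7, B1 costs 18; no covering selection beats 15.

15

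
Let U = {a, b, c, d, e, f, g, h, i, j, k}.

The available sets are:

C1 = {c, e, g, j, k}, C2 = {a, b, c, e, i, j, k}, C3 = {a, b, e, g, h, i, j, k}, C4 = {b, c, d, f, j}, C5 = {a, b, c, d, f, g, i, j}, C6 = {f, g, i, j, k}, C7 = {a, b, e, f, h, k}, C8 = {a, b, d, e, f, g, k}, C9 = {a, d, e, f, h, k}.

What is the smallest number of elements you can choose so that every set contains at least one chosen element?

T = {a, j} meets every set (each contains at least one member of T), and |T| = 2.
No single element lies in every set, so at least 2 are needed and 2 is optimal.

2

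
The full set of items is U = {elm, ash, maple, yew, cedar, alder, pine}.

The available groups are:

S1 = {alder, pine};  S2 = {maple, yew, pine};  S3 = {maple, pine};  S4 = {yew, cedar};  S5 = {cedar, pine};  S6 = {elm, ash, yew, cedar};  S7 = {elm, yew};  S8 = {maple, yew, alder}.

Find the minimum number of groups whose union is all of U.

3

S1 and S3 and S6 together: S1 ∪ S3 ∪ S6 = {elm, ash, maple, yew, cedar, alder, pine} — every item is covered.
Only S6 contains ash, so S6 is forced; the remaining 3 items need at least 2 more groups (each remaining group adds at most 2) — so at least 3 groups are needed, and 3 is optimal.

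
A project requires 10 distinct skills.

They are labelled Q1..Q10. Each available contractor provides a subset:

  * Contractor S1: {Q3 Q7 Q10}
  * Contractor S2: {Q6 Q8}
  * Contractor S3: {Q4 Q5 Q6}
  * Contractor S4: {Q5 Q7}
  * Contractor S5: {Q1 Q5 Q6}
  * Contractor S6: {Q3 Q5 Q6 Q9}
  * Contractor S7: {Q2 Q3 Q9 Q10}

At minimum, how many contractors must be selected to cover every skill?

5

S1 and S2 and S3 and S5 and S7 together: S1 ∪ S2 ∪ S3 ∪ S5 ∪ S7 = {Q1, Q2, Q3, Q4, Q5, Q6, Q7, Q8, Q9, Q10} — every skill is covered.
No 4 of the 7 contractors cover everything (all 35 combinations miss at least one skill), so 5 is optimal.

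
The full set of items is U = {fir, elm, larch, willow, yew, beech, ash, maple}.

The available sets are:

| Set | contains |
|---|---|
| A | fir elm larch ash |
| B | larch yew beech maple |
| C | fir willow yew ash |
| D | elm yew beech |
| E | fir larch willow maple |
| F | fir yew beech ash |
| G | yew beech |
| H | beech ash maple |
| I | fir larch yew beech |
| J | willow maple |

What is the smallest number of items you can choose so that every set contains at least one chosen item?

3

T = {larch, willow, beech} meets every set (each contains at least one member of T), and |T| = 3.
The sets A, G, J are pairwise disjoint, so any hitting set needs a separate item for each — at least 3. Hence 3 is optimal.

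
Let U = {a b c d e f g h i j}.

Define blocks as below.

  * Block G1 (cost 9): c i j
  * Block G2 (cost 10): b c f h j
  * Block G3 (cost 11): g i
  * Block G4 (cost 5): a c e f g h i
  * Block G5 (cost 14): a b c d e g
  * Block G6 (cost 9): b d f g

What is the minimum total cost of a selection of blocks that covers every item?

23

G1, G4, G6 together cover every item (G1 ∪ G4 ∪ G6 = {a, b, c, d, e, f, g, h, i, j}); total cost 9 + 5 + 9 = 23.
No covering selection has total cost below 23.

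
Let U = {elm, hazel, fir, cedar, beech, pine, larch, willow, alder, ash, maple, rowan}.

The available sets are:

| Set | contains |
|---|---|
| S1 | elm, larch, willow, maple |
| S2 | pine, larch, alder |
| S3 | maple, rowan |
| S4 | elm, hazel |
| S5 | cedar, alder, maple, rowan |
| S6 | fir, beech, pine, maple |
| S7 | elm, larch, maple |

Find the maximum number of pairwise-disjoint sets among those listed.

3

S2, S3, S4 are pairwise disjoint (S2={pine,larch,alder}; S3={maple,rowan}; S4={elm,hazel}).
Every remaining set overlaps one of these, and no 4 of the listed sets are pairwise disjoint, so 3 is the maximum.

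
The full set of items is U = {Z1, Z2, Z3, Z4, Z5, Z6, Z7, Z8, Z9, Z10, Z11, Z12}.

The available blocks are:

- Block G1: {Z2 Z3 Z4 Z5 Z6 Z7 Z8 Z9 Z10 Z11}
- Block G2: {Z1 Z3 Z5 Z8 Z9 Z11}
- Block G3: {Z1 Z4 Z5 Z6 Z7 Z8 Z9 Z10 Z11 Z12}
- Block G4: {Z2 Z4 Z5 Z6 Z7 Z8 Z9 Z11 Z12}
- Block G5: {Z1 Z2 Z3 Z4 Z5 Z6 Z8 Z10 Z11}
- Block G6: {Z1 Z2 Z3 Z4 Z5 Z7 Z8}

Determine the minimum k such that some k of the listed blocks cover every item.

Take {G4, G5}. Their union is {Z1, Z2, Z3, Z4, Z5, Z6, Z7, Z8, Z9, Z10, Z11, Z12}, which is all 12 items.
No single block has all 12 items (the largest, G1, has 10), so 2 is optimal.

2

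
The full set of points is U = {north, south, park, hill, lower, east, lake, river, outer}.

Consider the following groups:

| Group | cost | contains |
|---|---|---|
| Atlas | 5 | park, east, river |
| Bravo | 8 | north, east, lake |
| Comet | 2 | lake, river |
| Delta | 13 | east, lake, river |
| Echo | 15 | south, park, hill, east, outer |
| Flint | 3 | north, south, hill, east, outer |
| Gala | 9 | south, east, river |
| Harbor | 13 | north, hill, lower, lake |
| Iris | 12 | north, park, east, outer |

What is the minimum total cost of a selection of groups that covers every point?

Atlas, Flint, Harbor together cover every point (Atlas ∪ Flint ∪ Harbor = {north, south, park, hill, lower, east, lake, river, outer}); total cost 5 + 3 + 13 = 21.
The greedy pick Flint, Comet, Atlas, Harbor costs 23; no covering selection beats 21.

21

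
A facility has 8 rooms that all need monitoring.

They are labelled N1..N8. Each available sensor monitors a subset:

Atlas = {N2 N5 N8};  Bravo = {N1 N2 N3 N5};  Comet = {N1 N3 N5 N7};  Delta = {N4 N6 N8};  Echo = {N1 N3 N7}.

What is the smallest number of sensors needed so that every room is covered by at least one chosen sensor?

3

Take {Atlas, Comet, Delta}. Their union is {N1, N2, N3, N4, N5, N6, N7, N8}, which is all 8 rooms.
Only Delta contains N4, so Delta is forced; the remaining 5 rooms need at least 2 more sensors (each remaining sensor adds at most 4) — so at least 3 sensors are needed, and 3 is optimal.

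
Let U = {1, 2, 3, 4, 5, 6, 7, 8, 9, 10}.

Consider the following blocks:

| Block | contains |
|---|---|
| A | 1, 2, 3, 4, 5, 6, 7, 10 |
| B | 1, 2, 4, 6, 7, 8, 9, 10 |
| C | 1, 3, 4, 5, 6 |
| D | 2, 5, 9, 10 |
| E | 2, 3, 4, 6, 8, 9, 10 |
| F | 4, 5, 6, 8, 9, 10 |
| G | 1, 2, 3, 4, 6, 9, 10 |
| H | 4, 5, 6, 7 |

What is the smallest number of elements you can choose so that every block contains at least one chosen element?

T = {4, 5} meets every block (each contains at least one member of T), and |T| = 2.
No single element lies in every block, so at least 2 are needed and 2 is optimal.

2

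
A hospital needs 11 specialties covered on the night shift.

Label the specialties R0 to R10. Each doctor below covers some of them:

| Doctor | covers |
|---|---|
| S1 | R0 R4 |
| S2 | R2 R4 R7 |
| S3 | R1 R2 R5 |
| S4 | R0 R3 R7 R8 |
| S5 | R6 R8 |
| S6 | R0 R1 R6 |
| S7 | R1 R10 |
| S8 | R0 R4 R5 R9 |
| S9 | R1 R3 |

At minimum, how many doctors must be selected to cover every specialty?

Take {S3, S4, S6, S7, S8}. Their union is {R0, R1, R2, R3, R4, R5, R6, R7, R8, R9, R10}, which is all 11 specialties.
No 4 of the 9 doctors cover everything (all 126 combinations miss at least one specialty), so 5 is optimal.

5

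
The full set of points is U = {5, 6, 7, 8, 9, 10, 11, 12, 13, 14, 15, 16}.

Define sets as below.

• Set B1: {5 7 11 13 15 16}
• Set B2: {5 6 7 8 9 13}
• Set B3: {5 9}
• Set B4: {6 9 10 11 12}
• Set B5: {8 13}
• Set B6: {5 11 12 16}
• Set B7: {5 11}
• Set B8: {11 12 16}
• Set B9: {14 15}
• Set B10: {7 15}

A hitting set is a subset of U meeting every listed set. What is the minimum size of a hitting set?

4

Take H = {5, 11, 13, 15}. Each listed set contains at least one of these, so H is a hitting set of size 4.
The sets B3, B5, B8, B10 are pairwise disjoint, so any hitting set needs a separate point for each — at least 4. Hence 4 is optimal.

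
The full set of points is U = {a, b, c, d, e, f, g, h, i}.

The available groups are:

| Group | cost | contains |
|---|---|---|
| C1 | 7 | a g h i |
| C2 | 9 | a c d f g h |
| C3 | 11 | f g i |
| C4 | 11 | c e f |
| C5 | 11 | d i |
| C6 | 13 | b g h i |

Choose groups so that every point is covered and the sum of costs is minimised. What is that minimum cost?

C2, C4, C6 together cover every point (C2 ∪ C4 ∪ C6 = {a, b, c, d, e, f, g, h, i}); total cost 9 + 11 + 13 = 33.
No covering selection has total cost below 33.

33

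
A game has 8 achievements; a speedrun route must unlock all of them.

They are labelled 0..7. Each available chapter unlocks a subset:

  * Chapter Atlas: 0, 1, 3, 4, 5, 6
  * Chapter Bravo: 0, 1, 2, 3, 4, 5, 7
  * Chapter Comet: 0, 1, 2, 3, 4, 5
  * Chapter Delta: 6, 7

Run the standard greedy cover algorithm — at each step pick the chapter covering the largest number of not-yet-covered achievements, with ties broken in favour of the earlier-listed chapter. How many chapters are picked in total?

Greedy: pick Bravo (covers 7 new) → pick Atlas (covers 1 new). Total picks: 2.

2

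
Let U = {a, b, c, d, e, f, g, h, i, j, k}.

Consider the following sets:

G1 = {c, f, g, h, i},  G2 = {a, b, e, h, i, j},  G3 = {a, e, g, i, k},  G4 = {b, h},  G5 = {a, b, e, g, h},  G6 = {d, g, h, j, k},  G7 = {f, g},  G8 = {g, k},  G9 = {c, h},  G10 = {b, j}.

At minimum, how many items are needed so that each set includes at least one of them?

3

Take T = {b, g, h}. Each listed set contains at least one of these, so T is a hitting set of size 3.
The sets G8, G9, G10 are pairwise disjoint, so any hitting set needs a separate item for each — at least 3. Hence 3 is optimal.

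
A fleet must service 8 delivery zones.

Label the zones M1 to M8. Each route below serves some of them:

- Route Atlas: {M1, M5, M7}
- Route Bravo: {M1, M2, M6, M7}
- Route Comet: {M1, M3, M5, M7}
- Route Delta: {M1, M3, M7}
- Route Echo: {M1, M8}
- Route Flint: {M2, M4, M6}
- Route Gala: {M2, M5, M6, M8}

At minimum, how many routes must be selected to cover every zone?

3

Comet and Flint and Gala together: Comet ∪ Flint ∪ Gala = {M1, M2, M3, M4, M5, M6, M7, M8} — every zone is covered.
Only Flint contains M4, so Flint is forced; the remaining 5 zones need at least 2 more routes (each remaining route adds at most 4) — so at least 3 routes are needed, and 3 is optimal.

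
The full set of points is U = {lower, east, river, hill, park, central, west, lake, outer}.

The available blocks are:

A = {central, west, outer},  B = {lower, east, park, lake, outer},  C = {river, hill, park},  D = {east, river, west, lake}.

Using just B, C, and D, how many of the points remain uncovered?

1

Union of B, C, D = {lower, east, river, hill, park, west, lake, outer}.
Not covered: central — 1 point.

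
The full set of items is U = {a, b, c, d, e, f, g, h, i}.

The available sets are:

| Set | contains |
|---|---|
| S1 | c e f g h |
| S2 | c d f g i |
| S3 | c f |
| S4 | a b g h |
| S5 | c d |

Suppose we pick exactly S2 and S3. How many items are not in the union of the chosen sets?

Union of S2, S3 = {c, d, f, g, i}.
Not covered: a, b, e, h — 4 items.

4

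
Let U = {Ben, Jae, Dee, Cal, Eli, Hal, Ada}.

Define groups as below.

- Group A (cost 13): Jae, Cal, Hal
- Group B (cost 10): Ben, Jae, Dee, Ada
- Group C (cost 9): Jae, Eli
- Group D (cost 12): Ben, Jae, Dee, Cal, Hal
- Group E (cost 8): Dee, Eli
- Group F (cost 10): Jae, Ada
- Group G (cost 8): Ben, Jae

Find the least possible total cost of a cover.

30

B, D, E together cover every point (B ∪ D ∪ E = {Ben, Jae, Dee, Cal, Eli, Hal, Ada}); total cost 10 + 12 + 8 = 30.
No covering selection has total cost below 30.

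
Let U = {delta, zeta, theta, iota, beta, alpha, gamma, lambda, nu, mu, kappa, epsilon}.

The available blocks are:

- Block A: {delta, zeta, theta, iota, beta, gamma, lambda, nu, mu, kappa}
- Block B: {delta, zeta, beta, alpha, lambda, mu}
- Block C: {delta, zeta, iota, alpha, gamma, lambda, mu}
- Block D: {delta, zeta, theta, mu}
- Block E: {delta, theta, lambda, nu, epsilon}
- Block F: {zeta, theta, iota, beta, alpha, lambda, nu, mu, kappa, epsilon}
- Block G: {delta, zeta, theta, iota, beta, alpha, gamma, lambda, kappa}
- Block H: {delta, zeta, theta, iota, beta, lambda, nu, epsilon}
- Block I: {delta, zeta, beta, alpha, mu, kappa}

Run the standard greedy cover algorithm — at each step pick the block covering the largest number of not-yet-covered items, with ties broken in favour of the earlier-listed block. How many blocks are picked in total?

Greedy: pick A (covers 10 new) → pick F (covers 2 new). Total picks: 2.

2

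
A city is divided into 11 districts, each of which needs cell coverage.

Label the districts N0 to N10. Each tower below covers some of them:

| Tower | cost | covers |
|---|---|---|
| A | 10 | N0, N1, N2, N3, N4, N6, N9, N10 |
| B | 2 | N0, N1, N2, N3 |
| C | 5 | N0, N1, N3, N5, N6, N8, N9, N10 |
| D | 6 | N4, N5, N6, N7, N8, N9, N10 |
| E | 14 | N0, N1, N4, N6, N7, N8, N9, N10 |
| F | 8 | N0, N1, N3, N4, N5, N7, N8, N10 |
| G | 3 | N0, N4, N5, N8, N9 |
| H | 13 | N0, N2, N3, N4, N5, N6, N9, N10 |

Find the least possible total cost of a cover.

8

B, D together cover every district (B ∪ D = {N0, N1, N2, N3, N4, N5, N6, N7, N8, N9, N10}); total cost 2 + 6 = 8.
The greedy pick B, G, D costs 11; no covering selection beats 8.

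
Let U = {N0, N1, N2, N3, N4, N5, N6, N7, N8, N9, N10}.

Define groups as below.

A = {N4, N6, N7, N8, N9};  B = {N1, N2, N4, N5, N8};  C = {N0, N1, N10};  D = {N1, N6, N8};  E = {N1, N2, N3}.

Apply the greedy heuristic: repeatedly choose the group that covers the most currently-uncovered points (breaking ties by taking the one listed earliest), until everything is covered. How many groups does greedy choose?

4

Greedy: pick A (covers 5 new) → pick B (covers 3 new) → pick C (covers 2 new) → pick E (covers 1 new). Total picks: 4.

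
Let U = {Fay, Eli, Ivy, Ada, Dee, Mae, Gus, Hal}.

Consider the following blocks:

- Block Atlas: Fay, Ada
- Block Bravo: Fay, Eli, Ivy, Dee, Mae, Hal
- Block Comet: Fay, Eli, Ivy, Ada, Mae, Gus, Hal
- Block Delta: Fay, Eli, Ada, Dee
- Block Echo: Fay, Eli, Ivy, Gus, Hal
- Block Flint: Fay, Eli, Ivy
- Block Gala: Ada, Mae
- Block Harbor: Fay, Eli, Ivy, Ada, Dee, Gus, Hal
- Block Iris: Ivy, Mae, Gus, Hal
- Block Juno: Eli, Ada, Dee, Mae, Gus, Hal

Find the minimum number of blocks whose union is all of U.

2

Take {Gala, Harbor}. Their union is {Fay, Eli, Ivy, Ada, Dee, Mae, Gus, Hal}, which is all 8 items.
No single block has all 8 items (the largest, Comet, has 7), so 2 is optimal.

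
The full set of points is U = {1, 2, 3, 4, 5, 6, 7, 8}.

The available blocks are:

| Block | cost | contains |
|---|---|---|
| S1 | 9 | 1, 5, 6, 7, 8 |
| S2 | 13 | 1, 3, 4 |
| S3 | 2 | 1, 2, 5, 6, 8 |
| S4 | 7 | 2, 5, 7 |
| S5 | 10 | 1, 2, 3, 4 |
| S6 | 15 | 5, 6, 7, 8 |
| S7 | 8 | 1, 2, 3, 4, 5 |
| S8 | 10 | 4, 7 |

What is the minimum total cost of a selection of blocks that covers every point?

17

S3, S4, S7 together cover every point (S3 ∪ S4 ∪ S7 = {1, 2, 3, 4, 5, 6, 7, 8}); total cost 2 + 7 + 8 = 17.
No covering selection has total cost below 17.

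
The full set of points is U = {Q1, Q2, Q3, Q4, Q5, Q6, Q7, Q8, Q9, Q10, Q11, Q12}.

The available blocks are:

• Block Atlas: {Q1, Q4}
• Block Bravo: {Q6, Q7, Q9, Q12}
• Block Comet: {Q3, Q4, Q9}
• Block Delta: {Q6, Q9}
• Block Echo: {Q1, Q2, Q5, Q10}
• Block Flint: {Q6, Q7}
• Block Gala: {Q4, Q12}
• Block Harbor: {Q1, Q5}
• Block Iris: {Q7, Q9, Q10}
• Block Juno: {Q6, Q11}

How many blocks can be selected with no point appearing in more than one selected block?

4

Gala, Harbor, Iris, Juno are pairwise disjoint (Gala={Q4,Q12}; Harbor={Q1,Q5}; Iris={Q7,Q9,Q10}; Juno={Q6,Q11}).
Every remaining block overlaps one of these, and no 5 of the listed blocks are pairwise disjoint, so 4 is the maximum.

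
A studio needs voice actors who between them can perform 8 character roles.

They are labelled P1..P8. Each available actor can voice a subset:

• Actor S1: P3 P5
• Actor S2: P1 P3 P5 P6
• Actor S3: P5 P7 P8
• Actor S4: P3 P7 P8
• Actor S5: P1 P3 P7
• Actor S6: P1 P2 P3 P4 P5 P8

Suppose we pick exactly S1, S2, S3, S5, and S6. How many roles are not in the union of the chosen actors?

Union of S1, S2, S3, S5, S6 = {P1, P2, P3, P4, P5, P6, P7, P8} — that's every role, so 0 are uncovered.

0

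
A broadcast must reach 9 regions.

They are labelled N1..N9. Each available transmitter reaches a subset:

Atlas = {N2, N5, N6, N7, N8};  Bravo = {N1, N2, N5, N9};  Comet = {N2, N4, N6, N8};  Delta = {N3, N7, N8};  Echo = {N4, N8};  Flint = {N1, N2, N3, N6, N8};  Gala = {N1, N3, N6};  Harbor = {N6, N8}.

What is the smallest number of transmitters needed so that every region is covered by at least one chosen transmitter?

3

Take {Bravo, Comet, Delta}. Their union is {N1, N2, N3, N4, N5, N6, N7, N8, N9}, which is all 9 regions.
Only Bravo contains N9, so Bravo is forced; the remaining 5 regions need at least 2 more transmitters (each remaining transmitter adds at most 3) — so at least 3 transmitters are needed, and 3 is optimal.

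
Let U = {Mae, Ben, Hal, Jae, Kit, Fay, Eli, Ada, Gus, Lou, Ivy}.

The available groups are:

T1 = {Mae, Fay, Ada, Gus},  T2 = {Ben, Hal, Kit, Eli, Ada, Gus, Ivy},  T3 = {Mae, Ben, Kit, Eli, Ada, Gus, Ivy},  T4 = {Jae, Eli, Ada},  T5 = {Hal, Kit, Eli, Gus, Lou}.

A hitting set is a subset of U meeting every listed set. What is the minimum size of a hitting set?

2

Take H = {Ada, Gus}. Each listed group contains at least one of these, so H is a hitting set of size 2.
No single item lies in every group, so at least 2 are needed and 2 is optimal.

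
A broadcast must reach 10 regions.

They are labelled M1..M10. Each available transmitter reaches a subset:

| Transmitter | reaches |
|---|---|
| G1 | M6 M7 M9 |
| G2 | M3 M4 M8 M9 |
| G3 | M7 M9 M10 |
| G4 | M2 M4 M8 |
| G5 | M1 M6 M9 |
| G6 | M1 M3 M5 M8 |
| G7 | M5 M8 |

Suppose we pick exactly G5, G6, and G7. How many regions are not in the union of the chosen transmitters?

4

Union of G5, G6, G7 = {M1, M3, M5, M6, M8, M9}.
Not covered: M2, M4, M7, M10 — 4 regions.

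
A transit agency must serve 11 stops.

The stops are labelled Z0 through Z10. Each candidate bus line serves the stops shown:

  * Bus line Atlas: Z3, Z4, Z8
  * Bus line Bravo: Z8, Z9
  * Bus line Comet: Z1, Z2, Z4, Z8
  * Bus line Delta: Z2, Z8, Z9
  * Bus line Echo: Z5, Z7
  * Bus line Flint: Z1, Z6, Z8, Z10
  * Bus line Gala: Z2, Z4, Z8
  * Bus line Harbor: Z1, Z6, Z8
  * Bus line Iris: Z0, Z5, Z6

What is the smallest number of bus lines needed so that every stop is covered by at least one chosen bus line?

5

Take {Atlas, Delta, Echo, Flint, Iris}. Their union is {Z0, Z1, Z2, Z3, Z4, Z5, Z6, Z7, Z8, Z9, Z10}, which is all 11 stops.
Only Flint contains Z10, so Flint is forced; the remaining 7 stops need at least 4 more bus lines (each remaining bus line adds at most 2) — so at least 5 bus lines are needed, and 5 is optimal.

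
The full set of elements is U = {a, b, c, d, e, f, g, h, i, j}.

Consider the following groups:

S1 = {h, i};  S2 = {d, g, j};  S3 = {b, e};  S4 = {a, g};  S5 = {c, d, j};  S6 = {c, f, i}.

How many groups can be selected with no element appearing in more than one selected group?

4

S1, S3, S4, S5 are pairwise disjoint (S1={h,i}; S3={b,e}; S4={a,g}; S5={c,d,j}).
Every remaining group overlaps one of these, and no 5 of the listed groups are pairwise disjoint, so 4 is the maximum.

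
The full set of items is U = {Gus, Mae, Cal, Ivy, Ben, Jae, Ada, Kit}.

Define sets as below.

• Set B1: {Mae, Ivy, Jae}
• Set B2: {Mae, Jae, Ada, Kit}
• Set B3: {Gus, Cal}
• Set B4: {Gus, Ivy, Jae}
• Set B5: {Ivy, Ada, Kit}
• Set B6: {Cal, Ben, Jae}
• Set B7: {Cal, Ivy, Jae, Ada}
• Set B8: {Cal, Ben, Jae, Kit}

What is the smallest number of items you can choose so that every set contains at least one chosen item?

The 3 items {Gus, Ivy, Jae} hit every set.
No choice of 2 items meets every set, so 3 is the minimum.

3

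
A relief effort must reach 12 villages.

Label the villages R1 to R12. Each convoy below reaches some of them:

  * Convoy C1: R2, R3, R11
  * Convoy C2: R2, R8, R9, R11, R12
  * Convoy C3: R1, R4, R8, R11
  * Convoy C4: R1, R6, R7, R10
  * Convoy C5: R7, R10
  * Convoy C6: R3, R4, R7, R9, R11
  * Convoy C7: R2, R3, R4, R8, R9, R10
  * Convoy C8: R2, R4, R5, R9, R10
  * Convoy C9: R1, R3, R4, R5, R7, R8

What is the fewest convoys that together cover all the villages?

3

Take {C2, C4, C9}. Their union is {R1, R2, R3, R4, R5, R6, R7, R8, R9, R10, R11, R12}, which is all 12 villages.
Only C4 contains R6, so C4 is forced; the remaining 8 villages need at least 2 more convoys (each remaining convoy adds at most 5) — so at least 3 convoys are needed, and 3 is optimal.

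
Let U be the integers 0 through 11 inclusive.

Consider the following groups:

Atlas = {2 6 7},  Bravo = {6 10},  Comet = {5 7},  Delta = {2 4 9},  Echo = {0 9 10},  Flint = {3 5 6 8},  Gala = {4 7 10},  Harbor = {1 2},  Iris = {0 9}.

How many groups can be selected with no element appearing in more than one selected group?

4

Flint, Gala, Harbor, Iris are pairwise disjoint (Flint={3,5,6,8}; Gala={4,7,10}; Harbor={1,2}; Iris={0,9}).
Every remaining group overlaps one of these, and no 5 of the listed groups are pairwise disjoint, so 4 is the maximum.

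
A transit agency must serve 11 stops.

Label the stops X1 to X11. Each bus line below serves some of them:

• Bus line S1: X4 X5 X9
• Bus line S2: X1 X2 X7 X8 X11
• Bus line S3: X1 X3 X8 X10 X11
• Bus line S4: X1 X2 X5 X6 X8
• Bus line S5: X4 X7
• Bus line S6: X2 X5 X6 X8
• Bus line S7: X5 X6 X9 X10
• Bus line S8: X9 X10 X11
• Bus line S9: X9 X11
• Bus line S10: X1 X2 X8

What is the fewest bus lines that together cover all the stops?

S3 and S4 and S5 and S8 together: S3 ∪ S4 ∪ S5 ∪ S8 = {X1, X2, X3, X4, X5, X6, X7, X8, X9, X10, X11} — every stop is covered.
No 3 of the 10 bus lines cover everything (all 120 combinations miss at least one stop), so 4 is optimal.

4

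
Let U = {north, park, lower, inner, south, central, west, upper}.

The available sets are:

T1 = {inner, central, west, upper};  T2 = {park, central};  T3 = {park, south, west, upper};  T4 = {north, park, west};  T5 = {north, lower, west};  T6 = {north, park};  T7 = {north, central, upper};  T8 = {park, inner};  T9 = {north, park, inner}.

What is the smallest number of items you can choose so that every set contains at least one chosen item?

3

H = {park, west, upper} meets every set (each contains at least one member of H), and |H| = 3.
No choice of 2 items meets every set, so 3 is the minimum.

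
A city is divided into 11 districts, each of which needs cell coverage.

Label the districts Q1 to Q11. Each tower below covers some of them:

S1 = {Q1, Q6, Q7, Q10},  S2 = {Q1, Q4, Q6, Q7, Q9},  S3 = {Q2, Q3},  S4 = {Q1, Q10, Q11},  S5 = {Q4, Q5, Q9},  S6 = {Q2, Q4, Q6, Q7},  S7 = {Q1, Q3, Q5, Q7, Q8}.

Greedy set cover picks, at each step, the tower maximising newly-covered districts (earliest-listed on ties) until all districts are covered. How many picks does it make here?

Greedy: pick S2 (covers 5 new) → pick S7 (covers 3 new) → pick S4 (covers 2 new) → pick S3 (covers 1 new). Total picks: 4.

4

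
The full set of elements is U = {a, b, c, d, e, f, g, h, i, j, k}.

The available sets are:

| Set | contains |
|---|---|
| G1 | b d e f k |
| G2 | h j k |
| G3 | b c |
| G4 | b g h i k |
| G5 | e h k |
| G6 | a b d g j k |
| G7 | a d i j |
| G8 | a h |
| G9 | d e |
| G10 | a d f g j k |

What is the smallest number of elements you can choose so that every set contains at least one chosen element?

3

Take T = {c, d, h}. Each listed set contains at least one of these, so T is a hitting set of size 3.
The sets G3, G8, G9 are pairwise disjoint, so any hitting set needs a separate element for each — at least 3. Hence 3 is optimal.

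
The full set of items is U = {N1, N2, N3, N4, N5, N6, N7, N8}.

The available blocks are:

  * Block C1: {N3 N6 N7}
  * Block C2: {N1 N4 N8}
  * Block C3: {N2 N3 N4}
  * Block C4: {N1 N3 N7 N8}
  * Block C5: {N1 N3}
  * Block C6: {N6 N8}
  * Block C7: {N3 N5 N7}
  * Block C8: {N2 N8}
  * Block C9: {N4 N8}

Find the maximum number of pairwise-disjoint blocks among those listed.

2

C5, C6 are pairwise disjoint (C5={N1,N3}; C6={N6,N8}).
Every remaining block overlaps one of these, and no 3 of the listed blocks are pairwise disjoint, so 2 is the maximum.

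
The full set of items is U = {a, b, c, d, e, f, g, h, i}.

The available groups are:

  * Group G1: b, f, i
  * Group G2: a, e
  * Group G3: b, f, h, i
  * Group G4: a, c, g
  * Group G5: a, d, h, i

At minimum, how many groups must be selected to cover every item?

4

G1 and G2 and G4 and G5 together: G1 ∪ G2 ∪ G4 ∪ G5 = {a, b, c, d, e, f, g, h, i} — every item is covered.
Only G5 contains d, so G5 is forced; the remaining 5 items need at least 3 more groups (each remaining group adds at most 2) — so at least 4 groups are needed, and 4 is optimal.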